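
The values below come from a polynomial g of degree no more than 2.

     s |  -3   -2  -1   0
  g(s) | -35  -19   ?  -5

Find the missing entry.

The 3 known points determine the degree-2 polynomial uniquely.
Write g(s) = as^2 + bs + c. Substituting each data point gives a linear system:
  9a - 3b + c = -35
  4a - 2b + c = -19
  c = -5
Solving the system yields a = -3, b = 1, c = -5.
So g(s) = -3s^2 + s - 5.
Then g(-1) = -9.

-9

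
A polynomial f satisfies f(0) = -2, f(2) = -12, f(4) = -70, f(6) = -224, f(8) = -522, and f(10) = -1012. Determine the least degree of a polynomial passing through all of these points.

3

Forward differences of the values at x = 0, 2, 4, 6, 8, 10:
  f  : -2  -12  -70  -224  -522  -1012
  Δ  : -10  -58  -154  -298  -490
  Δ^2: -48  -96  -144  -192
  Δ^3: -48  -48  -48
  Δ^4: 0  0
  Δ^5: 0
The third differences are constant (-48) and nonzero, while all higher differences vanish, so the minimal degree is 3.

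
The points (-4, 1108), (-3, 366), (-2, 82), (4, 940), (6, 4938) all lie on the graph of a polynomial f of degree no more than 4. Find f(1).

Write f(u) = au^4 + bu^3 + cu^2 + du + e. Substituting each data point gives a linear system:
  256a - 64b + 16c - 4d + e = 1108
  81a - 27b + 9c - 3d + e = 366
  16a - 8b + 4c - 2d + e = 82
  256a + 64b + 16c + 4d + e = 940
  1296a + 216b + 36c + 6d + e = 4938
Solving the system yields a = 4, b = -1, c = 0, d = -5, e = 0.
So f(u) = 4u^4 - u^3 - 5u.
Then f(1) = -2.

-2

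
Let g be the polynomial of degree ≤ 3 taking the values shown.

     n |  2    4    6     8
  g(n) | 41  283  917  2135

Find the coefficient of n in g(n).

Write g(n) = an^3 + bn^2 + cn + d. Substituting each data point gives a linear system:
  8a + 4b + 2c + d = 41
  64a + 16b + 4c + d = 283
  216a + 36b + 6c + d = 917
  512a + 64b + 8c + d = 2135
Solving the system yields a = 4, b = 1, c = 3, d = -1.
So g(n) = 4n^3 + n^2 + 3n - 1.
The coefficient of n is 3.

3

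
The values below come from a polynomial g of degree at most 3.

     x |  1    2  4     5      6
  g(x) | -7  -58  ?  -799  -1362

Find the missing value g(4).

-418

The 4 known points determine the degree-3 polynomial uniquely.
Write g(x) = ax^3 + bx^2 + cx + d. Substituting each data point gives a linear system:
  a + b + c + d = -7
  8a + 4b + 2c + d = -58
  125a + 25b + 5c + d = -799
  216a + 36b + 6c + d = -1362
Solving the system yields a = -6, b = -1, c = -6, d = 6.
So g(x) = -6x^3 - x^2 - 6x + 6.
Then g(4) = -418.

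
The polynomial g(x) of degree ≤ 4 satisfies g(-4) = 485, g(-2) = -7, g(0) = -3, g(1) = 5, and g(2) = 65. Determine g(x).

g(x) = 3x^4 + 3x^3 - 4x^2 + 6x - 3

Write g(x) = ax^4 + bx^3 + cx^2 + dx + e. Substituting each data point gives a linear system:
  256a - 64b + 16c - 4d + e = 485
  16a - 8b + 4c - 2d + e = -7
  e = -3
  a + b + c + d + e = 5
  16a + 8b + 4c + 2d + e = 65
Solving the system yields a = 3, b = 3, c = -4, d = 6, e = -3.
So g(x) = 3x^4 + 3x^3 - 4x^2 + 6x - 3.
Check: g(-2) = -7. ✓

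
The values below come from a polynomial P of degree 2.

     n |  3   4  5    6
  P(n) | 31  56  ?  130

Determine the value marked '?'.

On equispaced nodes a degree-2 polynomial has vanishing third forward difference, so
  - P(3) + 3·P(4) - 3·P(5) + P(6) = 0.
Substituting the known values and solving for P(5):
  -3·P(5) = -267
  P(5) = 89.

89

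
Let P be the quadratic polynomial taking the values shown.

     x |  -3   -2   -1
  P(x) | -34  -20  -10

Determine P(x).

P(x) = -2x^2 + 4x - 4

Write P(x) = ax^2 + bx + c. Substituting each data point gives a linear system:
  9a - 3b + c = -34
  4a - 2b + c = -20
  a - b + c = -10
Solving the system yields a = -2, b = 4, c = -4.
So P(x) = -2x^2 + 4x - 4.
Check: P(-1) = -10. ✓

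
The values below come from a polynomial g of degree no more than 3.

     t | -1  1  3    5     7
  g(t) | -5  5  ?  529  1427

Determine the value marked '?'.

119

On equispaced nodes a degree-3 polynomial has vanishing fourth forward difference, so
  g(-1) - 4·g(1) + 6·g(3) - 4·g(5) + g(7) = 0.
Substituting the known values and solving for g(3):
  6·g(3) = 714
  g(3) = 119.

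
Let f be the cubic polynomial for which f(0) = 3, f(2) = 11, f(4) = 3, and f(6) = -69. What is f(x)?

f(x) = -x^3 + 4x^2 + 3

Write f(x) = ax^3 + bx^2 + cx + d. Substituting each data point gives a linear system:
  d = 3
  8a + 4b + 2c + d = 11
  64a + 16b + 4c + d = 3
  216a + 36b + 6c + d = -69
Solving the system yields a = -1, b = 4, c = 0, d = 3.
So f(x) = -x^3 + 4x^2 + 3.
Check: f(6) = -69. ✓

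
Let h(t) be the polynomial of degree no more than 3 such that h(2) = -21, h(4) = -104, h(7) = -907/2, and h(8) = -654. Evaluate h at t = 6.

Using the Lagrange interpolation formula with nodes 2, 4, 7, 8:
  L_0(t) = (t - 4)(t - 7)(t - 8) / -60
  L_1(t) = (t - 2)(t - 7)(t - 8) / 24
  L_2(t) = (t - 2)(t - 4)(t - 8) / -15
  L_3(t) = (t - 2)(t - 4)(t - 7) / 24
Then h(t) = -21·L_0(t) - 104·L_1(t) - 907/2·L_2(t) - 654·L_3(t).
Expanding and collecting terms gives h(t) = -t^3 - 2t^2 - (3/2)t - 2.
Evaluating at t = 6: h(6) = -299.

-299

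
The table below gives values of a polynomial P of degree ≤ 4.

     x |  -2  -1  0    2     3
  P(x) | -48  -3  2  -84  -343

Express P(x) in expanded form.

Write P(x) = ax^4 + bx^3 + cx^2 + dx + e. Substituting each data point gives a linear system:
  16a - 8b + 4c - 2d + e = -48
  a - b + c - d + e = -3
  e = 2
  16a + 8b + 4c + 2d + e = -84
  81a + 27b + 9c + 3d + e = -343
Solving the system yields a = -3, b = -2, c = -5, d = -1, e = 2.
So P(x) = -3x^4 - 2x^3 - 5x^2 - x + 2.
Check: P(2) = -84. ✓

P(x) = -3x^4 - 2x^3 - 5x^2 - x + 2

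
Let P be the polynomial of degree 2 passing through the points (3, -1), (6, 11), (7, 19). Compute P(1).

Write P(x) = ax^2 + bx + c. Substituting each data point gives a linear system:
  9a + 3b + c = -1
  36a + 6b + c = 11
  49a + 7b + c = 19
Solving the system yields a = 1, b = -5, c = 5.
So P(x) = x^2 - 5x + 5.
Then P(1) = 1.

1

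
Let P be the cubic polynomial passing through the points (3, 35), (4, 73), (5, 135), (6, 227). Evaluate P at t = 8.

Using the Lagrange interpolation formula with nodes 3, 4, 5, 6:
  L_0(t) = (t - 4)(t - 5)(t - 6) / -6
  L_1(t) = (t - 3)(t - 5)(t - 6) / 2
  L_2(t) = (t - 3)(t - 4)(t - 6) / -2
  L_3(t) = (t - 3)(t - 4)(t - 5) / 6
Then P(t) = 35·L_0(t) + 73·L_1(t) + 135·L_2(t) + 227·L_3(t).
Expanding and collecting terms gives P(t) = t^3 + t + 5.
Evaluating at t = 8: P(8) = 525.

525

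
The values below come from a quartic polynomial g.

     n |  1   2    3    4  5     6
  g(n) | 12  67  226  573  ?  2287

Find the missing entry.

The 5 known points determine the degree-4 polynomial uniquely.
Write g(n) = an^4 + bn^3 + cn^2 + dn + e. Substituting each data point gives a linear system:
  a + b + c + d + e = 12
  16a + 8b + 4c + 2d + e = 67
  81a + 27b + 9c + 3d + e = 226
  256a + 64b + 16c + 4d + e = 573
  1296a + 216b + 36c + 6d + e = 2287
Solving the system yields a = 1, b = 4, c = 3, d = 3, e = 1.
So g(n) = n^4 + 4n^3 + 3n^2 + 3n + 1.
Then g(5) = 1216.

1216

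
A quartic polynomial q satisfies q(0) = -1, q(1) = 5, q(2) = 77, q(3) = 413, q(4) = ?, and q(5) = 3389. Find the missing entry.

On equispaced nodes a degree-4 polynomial has vanishing fifth forward difference, so
  - q(0) + 5·q(1) - 10·q(2) + 10·q(3) - 5·q(4) + q(5) = 0.
Substituting the known values and solving for q(4):
  -5·q(4) = -6775
  q(4) = 1355.

1355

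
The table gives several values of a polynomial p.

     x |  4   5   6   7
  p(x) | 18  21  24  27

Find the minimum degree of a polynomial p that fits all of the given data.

Forward differences of the values at x = 4, 5, 6, 7:
  p  : 18  21  24  27
  Δ  : 3  3  3
  Δ^2: 0  0
  Δ^3: 0
The first differences are constant (3) and nonzero, while all higher differences vanish, so the minimal degree is 1.

1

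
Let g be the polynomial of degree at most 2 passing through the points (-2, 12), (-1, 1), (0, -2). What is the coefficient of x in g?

Write g(x) = ax^2 + bx + c. Substituting each data point gives a linear system:
  4a - 2b + c = 12
  a - b + c = 1
  c = -2
Solving the system yields a = 4, b = 1, c = -2.
So g(x) = 4x^2 + x - 2.
The coefficient of x is 1.

1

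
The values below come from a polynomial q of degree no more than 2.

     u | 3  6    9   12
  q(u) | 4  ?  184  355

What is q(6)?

67

On equispaced nodes a degree-2 polynomial has vanishing third forward difference, so
  - q(3) + 3·q(6) - 3·q(9) + q(12) = 0.
Substituting the known values and solving for q(6):
  3·q(6) = 201
  q(6) = 67.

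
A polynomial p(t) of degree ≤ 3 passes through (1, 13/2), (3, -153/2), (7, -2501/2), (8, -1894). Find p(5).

Using the Lagrange interpolation formula with nodes 1, 3, 7, 8:
  L_0(t) = (t - 3)(t - 7)(t - 8) / -84
  L_1(t) = (t - 1)(t - 7)(t - 8) / 40
  L_2(t) = (t - 1)(t - 3)(t - 8) / -24
  L_3(t) = (t - 1)(t - 3)(t - 7) / 35
Then p(t) = 13/2·L_0(t) - 153/2·L_1(t) - 2501/2·L_2(t) - 1894·L_3(t).
Expanding and collecting terms gives p(t) = -4t³ + 2t² + (5/2)t + 6.
Evaluating at t = 5: p(5) = -863/2.

-863/2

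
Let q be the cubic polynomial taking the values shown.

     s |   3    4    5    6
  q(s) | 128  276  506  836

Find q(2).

44

Forward differences of the values at s = 3, 4, 5, 6:
  q  : 128  276  506  836
  Δ  : 148  230  330
  Δ^2: 82  100
  Δ^3: 18
The third differences are constant, confirming degree 3.
Interpolating (Newton forward form) and evaluating at s = 2 gives q(2) = 44.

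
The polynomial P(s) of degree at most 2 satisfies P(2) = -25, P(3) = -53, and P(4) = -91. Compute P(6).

-197

Write P(s) = as^2 + bs + c. Substituting each data point gives a linear system:
  4a + 2b + c = -25
  9a + 3b + c = -53
  16a + 4b + c = -91
Solving the system yields a = -5, b = -3, c = 1.
So P(s) = -5s^2 - 3s + 1.
Then P(6) = -197.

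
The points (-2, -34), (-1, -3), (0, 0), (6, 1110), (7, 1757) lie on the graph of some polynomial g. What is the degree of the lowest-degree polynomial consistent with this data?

3

Divided differences on the nodes -2, -1, 0, 6, 7:
  order 0: -34  -3  0  1110  1757
  order 1: 31  3  185  647
  order 2: -14  26  66
  order 3: 5  5
  order 4: 0
The order-3 divided differences are all 5 (nonzero) and every higher order vanishes, so the data lies on a polynomial of degree exactly 3.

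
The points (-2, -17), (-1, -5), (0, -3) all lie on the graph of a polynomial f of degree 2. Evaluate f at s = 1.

-11

Forward differences of the values at s = -2, -1, 0:
  f  : -17  -5  -3
  Δ  : 12  2
  Δ^2: -10
The second differences are constant, confirming degree 2.
Interpolating (Newton forward form) and evaluating at s = 1 gives f(1) = -11.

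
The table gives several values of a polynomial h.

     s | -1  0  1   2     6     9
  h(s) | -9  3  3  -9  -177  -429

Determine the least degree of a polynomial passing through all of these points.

2

Divided differences on the nodes -1, 0, 1, 2, 6, 9:
  order 0: -9  3  3  -9  -177  -429
  order 1: 12  0  -12  -42  -84
  order 2: -6  -6  -6  -6
  order 3: 0  0  0
  order 4: 0  0
  order 5: 0
The order-2 divided differences are all -6 (nonzero) and every higher order vanishes, so the data lies on a polynomial of degree exactly 2.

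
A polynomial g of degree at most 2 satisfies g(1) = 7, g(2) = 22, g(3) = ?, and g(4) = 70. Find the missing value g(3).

On equispaced nodes a degree-2 polynomial has vanishing third forward difference, so
  - g(1) + 3·g(2) - 3·g(3) + g(4) = 0.
Substituting the known values and solving for g(3):
  -3·g(3) = -129
  g(3) = 43.

43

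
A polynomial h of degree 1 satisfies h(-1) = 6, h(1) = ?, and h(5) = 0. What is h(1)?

4

The 2 known points determine the degree-1 polynomial uniquely.
Write h(t) = at + b. Substituting each data point gives a linear system:
  -a + b = 6
  5a + b = 0
Solving the system yields a = -1, b = 5.
So h(t) = -t + 5.
Then h(1) = 4.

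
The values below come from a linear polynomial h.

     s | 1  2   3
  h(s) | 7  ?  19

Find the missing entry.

On equispaced nodes a degree-1 polynomial has vanishing second forward difference, so
  h(1) - 2·h(2) + h(3) = 0.
Substituting the known values and solving for h(2):
  -2·h(2) = -26
  h(2) = 13.

13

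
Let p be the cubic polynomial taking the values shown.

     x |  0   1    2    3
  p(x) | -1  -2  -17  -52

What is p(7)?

Using the Lagrange interpolation formula with nodes 0, 1, 2, 3:
  L_0(x) = (x - 1)(x - 2)(x - 3) / -6
  L_1(x) = x(x - 2)(x - 3) / 2
  L_2(x) = x(x - 1)(x - 3) / -2
  L_3(x) = x(x - 1)(x - 2) / 6
Then p(x) = -1·L_0(x) - 2·L_1(x) - 17·L_2(x) - 52·L_3(x).
Expanding and collecting terms gives p(x) = -x³ - 4x² + 4x - 1.
Evaluating at x = 7: p(7) = -512.

-512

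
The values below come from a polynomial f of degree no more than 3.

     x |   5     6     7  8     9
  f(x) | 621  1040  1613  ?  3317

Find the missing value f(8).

The 4 known points determine the degree-3 polynomial uniquely.
Write f(x) = ax^3 + bx^2 + cx + d. Substituting each data point gives a linear system:
  125a + 25b + 5c + d = 621
  216a + 36b + 6c + d = 1040
  343a + 49b + 7c + d = 1613
  729a + 81b + 9c + d = 3317
Solving the system yields a = 4, b = 5, c = 0, d = -4.
So f(x) = 4x^3 + 5x^2 - 4.
Then f(8) = 2364.

2364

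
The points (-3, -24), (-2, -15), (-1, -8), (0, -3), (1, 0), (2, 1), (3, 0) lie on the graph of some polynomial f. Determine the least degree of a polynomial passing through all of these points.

Forward differences of the values at t = -3, -2, -1, 0, 1, 2, 3:
  f  : -24  -15  -8  -3  0  1  0
  Δ  : 9  7  5  3  1  -1
  Δ^2: -2  -2  -2  -2  -2
  Δ^3: 0  0  0  0
  Δ^4: 0  0  0
  Δ^5: 0  0
  Δ^6: 0
The second differences are constant (-2) and nonzero, while all higher differences vanish, so the minimal degree is 2.

2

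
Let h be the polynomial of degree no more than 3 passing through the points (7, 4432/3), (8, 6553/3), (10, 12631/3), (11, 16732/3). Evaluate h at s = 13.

27418/3

Write h(s) = as^3 + bs^2 + cs + d. Substituting each data point gives a linear system:
  343a + 49b + 7c + d = 4432/3
  512a + 64b + 8c + d = 6553/3
  1000a + 100b + 10c + d = 12631/3
  1331a + 121b + 11c + d = 16732/3
Solving the system yields a = 4, b = 2, c = 1, d = 1/3.
So h(s) = 4s³ + 2s² + s + 1/3.
Then h(13) = 27418/3.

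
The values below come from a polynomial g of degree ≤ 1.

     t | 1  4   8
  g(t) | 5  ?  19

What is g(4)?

The 2 known points determine the degree-1 polynomial uniquely.
Write g(t) = at + b. Substituting each data point gives a linear system:
  a + b = 5
  8a + b = 19
Solving the system yields a = 2, b = 3.
So g(t) = 2t + 3.
Then g(4) = 11.

11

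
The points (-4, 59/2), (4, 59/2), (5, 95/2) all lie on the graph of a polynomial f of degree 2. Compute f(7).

191/2

Using the Lagrange interpolation formula with nodes -4, 4, 5:
  L_0(u) = (u - 4)(u - 5) / 72
  L_1(u) = (u + 4)(u - 5) / -8
  L_2(u) = (u + 4)(u - 4) / 9
Then f(u) = 59/2·L_0(u) + 59/2·L_1(u) + 95/2·L_2(u).
Expanding and collecting terms gives f(u) = 2u² - 5/2.
Evaluating at u = 7: f(7) = 191/2.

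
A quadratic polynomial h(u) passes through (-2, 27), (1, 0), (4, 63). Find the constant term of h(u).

-1

Write h(u) = au^2 + bu + c. Substituting each data point gives a linear system:
  4a - 2b + c = 27
  a + b + c = 0
  16a + 4b + c = 63
Solving the system yields a = 5, b = -4, c = -1.
So h(u) = 5u^2 - 4u - 1.
The constant term is -1.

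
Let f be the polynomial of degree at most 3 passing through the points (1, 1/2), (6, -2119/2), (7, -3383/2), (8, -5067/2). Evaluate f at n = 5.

-1215/2

Using the Lagrange interpolation formula with nodes 1, 6, 7, 8:
  L_0(n) = (n - 6)(n - 7)(n - 8) / -210
  L_1(n) = (n - 1)(n - 7)(n - 8) / 10
  L_2(n) = (n - 1)(n - 6)(n - 8) / -6
  L_3(n) = (n - 1)(n - 6)(n - 7) / 14
Then f(n) = 1/2·L_0(n) - 2119/2·L_1(n) - 3383/2·L_2(n) - 5067/2·L_3(n).
Expanding and collecting terms gives f(n) = -5n^3 + 3n + 5/2.
Evaluating at n = 5: f(5) = -1215/2.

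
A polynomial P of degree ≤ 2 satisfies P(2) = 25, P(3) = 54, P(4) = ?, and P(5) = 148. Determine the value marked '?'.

95

The 3 known points determine the degree-2 polynomial uniquely.
Write P(s) = as^2 + bs + c. Substituting each data point gives a linear system:
  4a + 2b + c = 25
  9a + 3b + c = 54
  25a + 5b + c = 148
Solving the system yields a = 6, b = -1, c = 3.
So P(s) = 6s^2 - s + 3.
Then P(4) = 95.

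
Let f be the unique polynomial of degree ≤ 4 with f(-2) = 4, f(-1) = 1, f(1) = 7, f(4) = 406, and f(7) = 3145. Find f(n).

Write f(n) = an^4 + bn^3 + cn^2 + dn + e. Substituting each data point gives a linear system:
  16a - 8b + 4c - 2d + e = 4
  a - b + c - d + e = 1
  a + b + c + d + e = 7
  256a + 64b + 16c + 4d + e = 406
  2401a + 343b + 49c + 7d + e = 3145
Solving the system yields a = 1, b = 2, c = 1, d = 1, e = 2.
So f(n) = n^4 + 2n^3 + n^2 + n + 2.
Check: f(1) = 7. ✓

f(n) = n^4 + 2n^3 + n^2 + n + 2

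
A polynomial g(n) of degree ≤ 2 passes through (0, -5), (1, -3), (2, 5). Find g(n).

g(n) = 3n^2 - n - 5

Using the Lagrange interpolation formula with nodes 0, 1, 2:
  L_0(n) = (n - 1)(n - 2) / 2
  L_1(n) = n(n - 2) / -1
  L_2(n) = n(n - 1) / 2
Then g(n) = -5·L_0(n) - 3·L_1(n) + 5·L_2(n).
Expanding and collecting terms gives g(n) = 3n² - n - 5.
Check: g(0) = -5. ✓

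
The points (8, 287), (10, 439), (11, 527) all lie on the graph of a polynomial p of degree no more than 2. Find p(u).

p(u) = 4u^2 + 4u - 1

Using the Lagrange interpolation formula with nodes 8, 10, 11:
  L_0(u) = (u - 10)(u - 11) / 6
  L_1(u) = (u - 8)(u - 11) / -2
  L_2(u) = (u - 8)(u - 10) / 3
Then p(u) = 287·L_0(u) + 439·L_1(u) + 527·L_2(u).
Expanding and collecting terms gives p(u) = 4u^2 + 4u - 1.
Check: p(10) = 439. ✓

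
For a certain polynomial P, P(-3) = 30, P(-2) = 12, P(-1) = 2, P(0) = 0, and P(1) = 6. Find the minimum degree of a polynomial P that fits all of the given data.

Forward differences of the values at s = -3, -2, -1, 0, 1:
  P  : 30  12  2  0  6
  Δ  : -18  -10  -2  6
  Δ^2: 8  8  8
  Δ^3: 0  0
  Δ^4: 0
The second differences are constant (8) and nonzero, while all higher differences vanish, so the minimal degree is 2.

2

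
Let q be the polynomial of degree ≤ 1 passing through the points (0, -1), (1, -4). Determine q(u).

Using the Lagrange interpolation formula with nodes 0, 1:
  L_0(u) = (u - 1) / -1
  L_1(u) = u / 1
Then q(u) = -1·L_0(u) - 4·L_1(u).
Expanding and collecting terms gives q(u) = -3u - 1.
Check: q(0) = -1. ✓

q(u) = -3u - 1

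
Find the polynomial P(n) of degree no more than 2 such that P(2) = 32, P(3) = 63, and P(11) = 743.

Write P(n) = an^2 + bn + c. Substituting each data point gives a linear system:
  4a + 2b + c = 32
  9a + 3b + c = 63
  121a + 11b + c = 743
Solving the system yields a = 6, b = 1, c = 6.
So P(n) = 6n² + n + 6.
Check: P(2) = 32. ✓

P(n) = 6n^2 + n + 6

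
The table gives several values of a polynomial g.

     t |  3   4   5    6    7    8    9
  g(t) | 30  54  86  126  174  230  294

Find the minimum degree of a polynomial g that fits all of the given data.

2

Forward differences of the values at t = 3, 4, 5, 6, 7, 8, 9:
  g  : 30  54  86  126  174  230  294
  Δ  : 24  32  40  48  56  64
  Δ^2: 8  8  8  8  8
  Δ^3: 0  0  0  0
  Δ^4: 0  0  0
  Δ^5: 0  0
  Δ^6: 0
The second differences are constant (8) and nonzero, while all higher differences vanish, so the minimal degree is 2.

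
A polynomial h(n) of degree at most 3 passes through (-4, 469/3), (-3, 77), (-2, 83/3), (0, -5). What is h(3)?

Using the Lagrange interpolation formula with nodes -4, -3, -2, 0:
  L_0(n) = (n + 3)(n + 2)n / -8
  L_1(n) = (n + 4)(n + 2)n / 3
  L_2(n) = (n + 4)(n + 3)n / -4
  L_3(n) = (n + 4)(n + 3)(n + 2) / 24
Then h(n) = 469/3·L_0(n) + 77·L_1(n) + 83/3·L_2(n) - 5·L_3(n).
Expanding and collecting terms gives h(n) = -n³ + 6n² - (1/3)n - 5.
Evaluating at n = 3: h(3) = 21.

21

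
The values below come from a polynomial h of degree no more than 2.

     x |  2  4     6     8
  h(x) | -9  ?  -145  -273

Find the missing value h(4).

-57

On equispaced nodes a degree-2 polynomial has vanishing third forward difference, so
  - h(2) + 3·h(4) - 3·h(6) + h(8) = 0.
Substituting the known values and solving for h(4):
  3·h(4) = -171
  h(4) = -57.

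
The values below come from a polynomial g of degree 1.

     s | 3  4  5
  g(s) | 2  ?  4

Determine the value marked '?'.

On equispaced nodes a degree-1 polynomial has vanishing second forward difference, so
  g(3) - 2·g(4) + g(5) = 0.
Substituting the known values and solving for g(4):
  -2·g(4) = -6
  g(4) = 3.

3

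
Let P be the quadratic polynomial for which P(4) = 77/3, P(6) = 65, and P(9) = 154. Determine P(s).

P(s) = 2s^2 - (1/3)s - 5

Write P(s) = as^2 + bs + c. Substituting each data point gives a linear system:
  16a + 4b + c = 77/3
  36a + 6b + c = 65
  81a + 9b + c = 154
Solving the system yields a = 2, b = -1/3, c = -5.
So P(s) = 2s² - (1/3)s - 5.
Check: P(9) = 154. ✓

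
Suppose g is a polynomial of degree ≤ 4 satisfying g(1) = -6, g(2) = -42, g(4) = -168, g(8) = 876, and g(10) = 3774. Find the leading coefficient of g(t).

Write g(t) = at^4 + bt^3 + ct^2 + dt + e. Substituting each data point gives a linear system:
  a + b + c + d + e = -6
  16a + 8b + 4c + 2d + e = -42
  256a + 64b + 16c + 4d + e = -168
  4096a + 512b + 64c + 8d + e = 876
  10000a + 1000b + 100c + 10d + e = 3774
Solving the system yields a = 1, b = -6, c = -2, d = -3, e = 4.
So g(t) = t^4 - 6t^3 - 2t^2 - 3t + 4.
The leading coefficient is 1.

1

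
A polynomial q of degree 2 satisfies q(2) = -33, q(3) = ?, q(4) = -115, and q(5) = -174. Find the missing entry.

-68

The 3 known points determine the degree-2 polynomial uniquely.
Write q(u) = au^2 + bu + c. Substituting each data point gives a linear system:
  4a + 2b + c = -33
  16a + 4b + c = -115
  25a + 5b + c = -174
Solving the system yields a = -6, b = -5, c = 1.
So q(u) = -6u^2 - 5u + 1.
Then q(3) = -68.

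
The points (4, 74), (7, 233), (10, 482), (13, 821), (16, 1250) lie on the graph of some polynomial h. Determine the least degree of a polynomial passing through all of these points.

2

Forward differences of the values at t = 4, 7, 10, 13, 16:
  h  : 74  233  482  821  1250
  Δ  : 159  249  339  429
  Δ^2: 90  90  90
  Δ^3: 0  0
  Δ^4: 0
The second differences are constant (90) and nonzero, while all higher differences vanish, so the minimal degree is 2.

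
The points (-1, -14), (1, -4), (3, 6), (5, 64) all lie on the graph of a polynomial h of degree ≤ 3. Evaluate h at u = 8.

Using the Lagrange interpolation formula with nodes -1, 1, 3, 5:
  L_0(u) = (u - 1)(u - 3)(u - 5) / -48
  L_1(u) = (u + 1)(u - 3)(u - 5) / 16
  L_2(u) = (u + 1)(u - 1)(u - 5) / -16
  L_3(u) = (u + 1)(u - 1)(u - 3) / 48
Then h(u) = -14·L_0(u) - 4·L_1(u) + 6·L_2(u) + 64·L_3(u).
Expanding and collecting terms gives h(u) = u^3 - 3u^2 + 4u - 6.
Evaluating at u = 8: h(8) = 346.

346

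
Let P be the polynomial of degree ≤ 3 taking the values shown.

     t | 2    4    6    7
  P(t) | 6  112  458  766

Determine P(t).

P(t) = 3t^3 - 6t^2 + 5t - 4

Write P(t) = at^3 + bt^2 + ct + d. Substituting each data point gives a linear system:
  8a + 4b + 2c + d = 6
  64a + 16b + 4c + d = 112
  216a + 36b + 6c + d = 458
  343a + 49b + 7c + d = 766
Solving the system yields a = 3, b = -6, c = 5, d = -4.
So P(t) = 3t³ - 6t² + 5t - 4.
Check: P(7) = 766. ✓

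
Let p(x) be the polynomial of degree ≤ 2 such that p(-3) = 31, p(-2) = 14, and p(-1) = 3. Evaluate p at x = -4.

54

Forward differences of the values at x = -3, -2, -1:
  p  : 31  14  3
  Δ  : -17  -11
  Δ^2: 6
The second differences are constant, confirming degree 2.
Interpolating (Newton forward form) and evaluating at x = -4 gives p(-4) = 54.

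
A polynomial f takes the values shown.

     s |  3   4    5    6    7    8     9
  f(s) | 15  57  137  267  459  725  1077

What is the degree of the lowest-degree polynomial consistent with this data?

Forward differences of the values at s = 3, 4, 5, 6, 7, 8, 9:
  f  : 15  57  137  267  459  725  1077
  Δ  : 42  80  130  192  266  352
  Δ^2: 38  50  62  74  86
  Δ^3: 12  12  12  12
  Δ^4: 0  0  0
  Δ^5: 0  0
  Δ^6: 0
The third differences are constant (12) and nonzero, while all higher differences vanish, so the minimal degree is 3.

3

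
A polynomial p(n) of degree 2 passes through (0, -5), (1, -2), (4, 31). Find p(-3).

Using the Lagrange interpolation formula with nodes 0, 1, 4:
  L_0(n) = (n - 1)(n - 4) / 4
  L_1(n) = n(n - 4) / -3
  L_2(n) = n(n - 1) / 12
Then p(n) = -5·L_0(n) - 2·L_1(n) + 31·L_2(n).
Expanding and collecting terms gives p(n) = 2n² + n - 5.
Evaluating at n = -3: p(-3) = 10.

10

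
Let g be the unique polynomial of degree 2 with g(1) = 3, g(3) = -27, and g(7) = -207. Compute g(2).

Using the Lagrange interpolation formula with nodes 1, 3, 7:
  L_0(t) = (t - 3)(t - 7) / 12
  L_1(t) = (t - 1)(t - 7) / -8
  L_2(t) = (t - 1)(t - 3) / 24
Then g(t) = 3·L_0(t) - 27·L_1(t) - 207·L_2(t).
Expanding and collecting terms gives g(t) = -5t² + 5t + 3.
Evaluating at t = 2: g(2) = -7.

-7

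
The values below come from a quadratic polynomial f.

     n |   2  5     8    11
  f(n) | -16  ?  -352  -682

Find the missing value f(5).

-130

On equispaced nodes a degree-2 polynomial has vanishing third forward difference, so
  - f(2) + 3·f(5) - 3·f(8) + f(11) = 0.
Substituting the known values and solving for f(5):
  3·f(5) = -390
  f(5) = -130.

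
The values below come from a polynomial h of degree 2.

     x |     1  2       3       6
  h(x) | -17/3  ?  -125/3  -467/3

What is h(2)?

-59/3

The 3 known points determine the degree-2 polynomial uniquely.
Write h(x) = ax^2 + bx + c. Substituting each data point gives a linear system:
  a + b + c = -17/3
  9a + 3b + c = -125/3
  36a + 6b + c = -467/3
Solving the system yields a = -4, b = -2, c = 1/3.
So h(x) = -4x^2 - 2x + 1/3.
Then h(2) = -59/3.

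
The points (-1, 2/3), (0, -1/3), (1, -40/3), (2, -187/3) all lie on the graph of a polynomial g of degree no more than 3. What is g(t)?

g(t) = -4t^3 - 6t^2 - 3t - 1/3

Write g(t) = at^3 + bt^2 + ct + d. Substituting each data point gives a linear system:
  -a + b - c + d = 2/3
  d = -1/3
  a + b + c + d = -40/3
  8a + 4b + 2c + d = -187/3
Solving the system yields a = -4, b = -6, c = -3, d = -1/3.
So g(t) = -4t^3 - 6t^2 - 3t - 1/3.
Check: g(0) = -1/3. ✓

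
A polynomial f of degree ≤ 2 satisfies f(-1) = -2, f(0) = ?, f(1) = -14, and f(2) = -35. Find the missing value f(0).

-3

The 3 known points determine the degree-2 polynomial uniquely.
Write f(x) = ax^2 + bx + c. Substituting each data point gives a linear system:
  a - b + c = -2
  a + b + c = -14
  4a + 2b + c = -35
Solving the system yields a = -5, b = -6, c = -3.
So f(x) = -5x^2 - 6x - 3.
Then f(0) = -3.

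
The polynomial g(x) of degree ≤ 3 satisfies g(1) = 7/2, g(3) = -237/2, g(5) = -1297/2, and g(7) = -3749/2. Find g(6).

Write g(x) = ax^3 + bx^2 + cx + d. Substituting each data point gives a linear system:
  a + b + c + d = 7/2
  27a + 9b + 3c + d = -237/2
  125a + 25b + 5c + d = -1297/2
  343a + 49b + 7c + d = -3749/2
Solving the system yields a = -6, b = 3, c = 5, d = 3/2.
So g(x) = -6x^3 + 3x^2 + 5x + 3/2.
Then g(6) = -2313/2.

-2313/2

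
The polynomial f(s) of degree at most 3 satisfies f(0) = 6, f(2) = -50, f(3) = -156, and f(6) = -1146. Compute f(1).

-6

Write f(s) = as^3 + bs^2 + cs + d. Substituting each data point gives a linear system:
  d = 6
  8a + 4b + 2c + d = -50
  27a + 9b + 3c + d = -156
  216a + 36b + 6c + d = -1146
Solving the system yields a = -5, b = -1, c = -6, d = 6.
So f(s) = -5s³ - s² - 6s + 6.
Then f(1) = -6.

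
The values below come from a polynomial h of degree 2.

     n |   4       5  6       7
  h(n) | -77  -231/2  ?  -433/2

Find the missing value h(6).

The 3 known points determine the degree-2 polynomial uniquely.
Write h(n) = an^2 + bn + c. Substituting each data point gives a linear system:
  16a + 4b + c = -77
  25a + 5b + c = -231/2
  49a + 7b + c = -433/2
Solving the system yields a = -4, b = -5/2, c = -3.
So h(n) = -4n^2 - (5/2)n - 3.
Then h(6) = -162.

-162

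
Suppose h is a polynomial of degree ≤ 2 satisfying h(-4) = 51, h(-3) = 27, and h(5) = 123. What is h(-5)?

83

Using the Lagrange interpolation formula with nodes -4, -3, 5:
  L_0(x) = (x + 3)(x - 5) / 9
  L_1(x) = (x + 4)(x - 5) / -8
  L_2(x) = (x + 4)(x + 3) / 72
Then h(x) = 51·L_0(x) + 27·L_1(x) + 123·L_2(x).
Expanding and collecting terms gives h(x) = 4x² + 4x + 3.
Evaluating at x = -5: h(-5) = 83.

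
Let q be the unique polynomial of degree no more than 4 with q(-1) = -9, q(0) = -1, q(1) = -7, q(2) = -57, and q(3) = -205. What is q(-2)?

Using the Lagrange interpolation formula with nodes -1, 0, 1, 2, 3:
  L_0(x) = x(x - 1)(x - 2)(x - 3) / 24
  L_1(x) = (x + 1)(x - 1)(x - 2)(x - 3) / -6
  L_2(x) = (x + 1)x(x - 2)(x - 3) / 4
  L_3(x) = (x + 1)x(x - 1)(x - 3) / -6
  L_4(x) = (x + 1)x(x - 1)(x - 2) / 24
Then q(x) = -9·L_0(x) - 1·L_1(x) - 7·L_2(x) - 57·L_3(x) - 205·L_4(x).
Expanding and collecting terms gives q(x) = -x^4 - 3x^3 - 6x^2 + 4x - 1.
Evaluating at x = -2: q(-2) = -25.

-25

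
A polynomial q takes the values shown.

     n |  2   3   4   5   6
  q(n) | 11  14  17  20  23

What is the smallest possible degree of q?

Forward differences of the values at n = 2, 3, 4, 5, 6:
  q  : 11  14  17  20  23
  Δ  : 3  3  3  3
  Δ^2: 0  0  0
  Δ^3: 0  0
  Δ^4: 0
The first differences are constant (3) and nonzero, while all higher differences vanish, so the minimal degree is 1.

1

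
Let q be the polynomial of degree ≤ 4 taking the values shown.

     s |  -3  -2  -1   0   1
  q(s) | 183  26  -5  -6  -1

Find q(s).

Write q(s) = as^4 + bs^3 + cs^2 + ds + e. Substituting each data point gives a linear system:
  81a - 27b + 9c - 3d + e = 183
  16a - 8b + 4c - 2d + e = 26
  a - b + c - d + e = -5
  e = -6
  a + b + c + d + e = -1
Solving the system yields a = 3, b = 2, c = 0, d = 0, e = -6.
So q(s) = 3s^4 + 2s^3 - 6.
Check: q(0) = -6. ✓

q(s) = 3s^4 + 2s^3 - 6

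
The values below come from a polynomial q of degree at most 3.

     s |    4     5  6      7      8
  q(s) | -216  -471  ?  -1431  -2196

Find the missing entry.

The 4 known points determine the degree-3 polynomial uniquely.
Write q(s) = as^3 + bs^2 + cs + d. Substituting each data point gives a linear system:
  64a + 16b + 4c + d = -216
  125a + 25b + 5c + d = -471
  343a + 49b + 7c + d = -1431
  512a + 64b + 8c + d = -2196
Solving the system yields a = -5, b = 5, c = 5, d = 4.
So q(s) = -5s^3 + 5s^2 + 5s + 4.
Then q(6) = -866.

-866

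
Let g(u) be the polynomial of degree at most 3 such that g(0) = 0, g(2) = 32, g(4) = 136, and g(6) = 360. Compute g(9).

Using the Lagrange interpolation formula with nodes 0, 2, 4, 6:
  L_0(u) = (u - 2)(u - 4)(u - 6) / -48
  L_1(u) = u(u - 4)(u - 6) / 16
  L_2(u) = u(u - 2)(u - 6) / -16
  L_3(u) = u(u - 2)(u - 4) / 48
Then g(u) = 0·L_0(u) + 32·L_1(u) + 136·L_2(u) + 360·L_3(u).
Expanding and collecting terms gives g(u) = u^3 + 3u^2 + 6u.
Evaluating at u = 9: g(9) = 1026.

1026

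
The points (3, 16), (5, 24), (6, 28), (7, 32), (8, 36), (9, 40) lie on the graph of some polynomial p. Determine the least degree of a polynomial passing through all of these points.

1

Divided differences on the nodes 3, 5, 6, 7, 8, 9:
  order 0: 16  24  28  32  36  40
  order 1: 4  4  4  4  4
  order 2: 0  0  0  0
  order 3: 0  0  0
  order 4: 0  0
  order 5: 0
The order-1 divided differences are all 4 (nonzero) and every higher order vanishes, so the data lies on a polynomial of degree exactly 1.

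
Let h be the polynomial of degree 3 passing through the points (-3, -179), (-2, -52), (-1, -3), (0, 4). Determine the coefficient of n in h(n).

Write h(n) = an^3 + bn^2 + cn + d. Substituting each data point gives a linear system:
  -27a + 9b - 3c + d = -179
  -8a + 4b - 2c + d = -52
  -a + b - c + d = -3
  d = 4
Solving the system yields a = 6, b = -3, c = -2, d = 4.
So h(n) = 6n³ - 3n² - 2n + 4.
The coefficient of n is -2.

-2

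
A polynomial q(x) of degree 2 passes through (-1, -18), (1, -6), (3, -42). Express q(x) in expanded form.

q(x) = -6x^2 + 6x - 6

Using the Lagrange interpolation formula with nodes -1, 1, 3:
  L_0(x) = (x - 1)(x - 3) / 8
  L_1(x) = (x + 1)(x - 3) / -4
  L_2(x) = (x + 1)(x - 1) / 8
Then q(x) = -18·L_0(x) - 6·L_1(x) - 42·L_2(x).
Expanding and collecting terms gives q(x) = -6x^2 + 6x - 6.
Check: q(-1) = -18. ✓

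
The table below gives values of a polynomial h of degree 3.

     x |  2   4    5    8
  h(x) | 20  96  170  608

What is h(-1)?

Using the Lagrange interpolation formula with nodes 2, 4, 5, 8:
  L_0(x) = (x - 4)(x - 5)(x - 8) / -36
  L_1(x) = (x - 2)(x - 5)(x - 8) / 8
  L_2(x) = (x - 2)(x - 4)(x - 8) / -9
  L_3(x) = (x - 2)(x - 4)(x - 5) / 72
Then h(x) = 20·L_0(x) + 96·L_1(x) + 170·L_2(x) + 608·L_3(x).
Expanding and collecting terms gives h(x) = x^3 + x^2 + 4x.
Evaluating at x = -1: h(-1) = -4.

-4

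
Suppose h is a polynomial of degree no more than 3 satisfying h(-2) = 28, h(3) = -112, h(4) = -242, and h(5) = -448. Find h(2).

Using the Lagrange interpolation formula with nodes -2, 3, 4, 5:
  L_0(s) = (s - 3)(s - 4)(s - 5) / -210
  L_1(s) = (s + 2)(s - 4)(s - 5) / 10
  L_2(s) = (s + 2)(s - 3)(s - 5) / -6
  L_3(s) = (s + 2)(s - 3)(s - 4) / 14
Then h(s) = 28·L_0(s) - 112·L_1(s) - 242·L_2(s) - 448·L_3(s).
Expanding and collecting terms gives h(s) = -3s³ - 2s² - 5s + 2.
Evaluating at s = 2: h(2) = -40.

-40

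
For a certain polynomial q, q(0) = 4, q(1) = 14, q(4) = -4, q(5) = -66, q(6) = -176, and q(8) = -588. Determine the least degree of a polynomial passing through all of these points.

3

Divided differences on the nodes 0, 1, 4, 5, 6, 8:
  order 0: 4  14  -4  -66  -176  -588
  order 1: 10  -6  -62  -110  -206
  order 2: -4  -14  -24  -32
  order 3: -2  -2  -2
  order 4: 0  0
  order 5: 0
The order-3 divided differences are all -2 (nonzero) and every higher order vanishes, so the data lies on a polynomial of degree exactly 3.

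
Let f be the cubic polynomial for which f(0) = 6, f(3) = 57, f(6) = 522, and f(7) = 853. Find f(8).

1302

Using the Lagrange interpolation formula with nodes 0, 3, 6, 7:
  L_0(s) = (s - 3)(s - 6)(s - 7) / -126
  L_1(s) = s(s - 6)(s - 7) / 36
  L_2(s) = s(s - 3)(s - 7) / -18
  L_3(s) = s(s - 3)(s - 6) / 28
Then f(s) = 6·L_0(s) + 57·L_1(s) + 522·L_2(s) + 853·L_3(s).
Expanding and collecting terms gives f(s) = 3s³ - 4s² + 2s + 6.
Evaluating at s = 8: f(8) = 1302.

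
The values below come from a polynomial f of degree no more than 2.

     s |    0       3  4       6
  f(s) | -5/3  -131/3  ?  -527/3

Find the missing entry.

The 3 known points determine the degree-2 polynomial uniquely.
Write f(s) = as^2 + bs + c. Substituting each data point gives a linear system:
  c = -5/3
  9a + 3b + c = -131/3
  36a + 6b + c = -527/3
Solving the system yields a = -5, b = 1, c = -5/3.
So f(s) = -5s^2 + s - 5/3.
Then f(4) = -233/3.

-233/3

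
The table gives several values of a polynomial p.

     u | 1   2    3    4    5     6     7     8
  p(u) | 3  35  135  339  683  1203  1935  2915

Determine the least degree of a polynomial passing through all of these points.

Forward differences of the values at u = 1, 2, 3, 4, 5, 6, 7, 8:
  p  : 3  35  135  339  683  1203  1935  2915
  Δ  : 32  100  204  344  520  732  980
  Δ^2: 68  104  140  176  212  248
  Δ^3: 36  36  36  36  36
  Δ^4: 0  0  0  0
  Δ^5: 0  0  0
  Δ^6: 0  0
  Δ^7: 0
The third differences are constant (36) and nonzero, while all higher differences vanish, so the minimal degree is 3.

3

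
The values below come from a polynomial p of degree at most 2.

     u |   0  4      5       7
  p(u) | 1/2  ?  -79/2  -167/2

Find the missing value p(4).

The 3 known points determine the degree-2 polynomial uniquely.
Write p(u) = au^2 + bu + c. Substituting each data point gives a linear system:
  c = 1/2
  25a + 5b + c = -79/2
  49a + 7b + c = -167/2
Solving the system yields a = -2, b = 2, c = 1/2.
So p(u) = -2u^2 + 2u + 1/2.
Then p(4) = -47/2.

-47/2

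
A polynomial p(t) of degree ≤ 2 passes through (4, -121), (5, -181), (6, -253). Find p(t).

Using the Lagrange interpolation formula with nodes 4, 5, 6:
  L_0(t) = (t - 5)(t - 6) / 2
  L_1(t) = (t - 4)(t - 6) / -1
  L_2(t) = (t - 4)(t - 5) / 2
Then p(t) = -121·L_0(t) - 181·L_1(t) - 253·L_2(t).
Expanding and collecting terms gives p(t) = -6t^2 - 6t - 1.
Check: p(5) = -181. ✓

p(t) = -6t^2 - 6t - 1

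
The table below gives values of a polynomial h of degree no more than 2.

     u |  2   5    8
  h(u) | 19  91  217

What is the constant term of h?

Write h(u) = au^2 + bu + c. Substituting each data point gives a linear system:
  4a + 2b + c = 19
  25a + 5b + c = 91
  64a + 8b + c = 217
Solving the system yields a = 3, b = 3, c = 1.
So h(u) = 3u^2 + 3u + 1.
The constant term is 1.

1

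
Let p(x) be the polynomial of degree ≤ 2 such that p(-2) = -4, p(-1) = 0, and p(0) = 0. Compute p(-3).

-12

Using the Lagrange interpolation formula with nodes -2, -1, 0:
  L_0(x) = (x + 1)x / 2
  L_1(x) = (x + 2)x / -1
  L_2(x) = (x + 2)(x + 1) / 2
Then p(x) = -4·L_0(x) + 0·L_1(x) + 0·L_2(x).
Expanding and collecting terms gives p(x) = -2x^2 - 2x.
Evaluating at x = -3: p(-3) = -12.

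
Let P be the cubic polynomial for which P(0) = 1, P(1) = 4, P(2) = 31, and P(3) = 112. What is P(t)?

P(t) = 5t^3 - 3t^2 + t + 1

Using the Lagrange interpolation formula with nodes 0, 1, 2, 3:
  L_0(t) = (t - 1)(t - 2)(t - 3) / -6
  L_1(t) = t(t - 2)(t - 3) / 2
  L_2(t) = t(t - 1)(t - 3) / -2
  L_3(t) = t(t - 1)(t - 2) / 6
Then P(t) = 1·L_0(t) + 4·L_1(t) + 31·L_2(t) + 112·L_3(t).
Expanding and collecting terms gives P(t) = 5t^3 - 3t^2 + t + 1.
Check: P(2) = 31. ✓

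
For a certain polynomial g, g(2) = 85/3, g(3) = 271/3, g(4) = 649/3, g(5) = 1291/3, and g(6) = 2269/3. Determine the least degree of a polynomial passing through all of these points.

3

Forward differences of the values at s = 2, 3, 4, 5, 6:
  g  : 85/3  271/3  649/3  1291/3  2269/3
  Δ  : 62  126  214  326
  Δ^2: 64  88  112
  Δ^3: 24  24
  Δ^4: 0
The third differences are constant (24) and nonzero, while all higher differences vanish, so the minimal degree is 3.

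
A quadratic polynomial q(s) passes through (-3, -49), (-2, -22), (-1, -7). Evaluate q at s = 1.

-13

Forward differences of the values at s = -3, -2, -1:
  q  : -49  -22  -7
  Δ  : 27  15
  Δ^2: -12
The second differences are constant, confirming degree 2.
Interpolating (Newton forward form) and evaluating at s = 1 gives q(1) = -13.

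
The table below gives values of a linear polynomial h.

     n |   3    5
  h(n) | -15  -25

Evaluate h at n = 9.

Write h(n) = an + b. Substituting each data point gives a linear system:
  3a + b = -15
  5a + b = -25
Solving the system yields a = -5, b = 0.
So h(n) = -5n.
Then h(9) = -45.

-45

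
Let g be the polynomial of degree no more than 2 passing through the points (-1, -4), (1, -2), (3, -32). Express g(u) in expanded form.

g(u) = -4u^2 + u + 1

Using the Lagrange interpolation formula with nodes -1, 1, 3:
  L_0(u) = (u - 1)(u - 3) / 8
  L_1(u) = (u + 1)(u - 3) / -4
  L_2(u) = (u + 1)(u - 1) / 8
Then g(u) = -4·L_0(u) - 2·L_1(u) - 32·L_2(u).
Expanding and collecting terms gives g(u) = -4u² + u + 1.
Check: g(1) = -2. ✓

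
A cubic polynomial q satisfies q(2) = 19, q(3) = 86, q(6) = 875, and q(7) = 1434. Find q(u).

q(u) = 5u^3 - 6u^2 + 2u - 1

Write q(u) = au^3 + bu^2 + cu + d. Substituting each data point gives a linear system:
  8a + 4b + 2c + d = 19
  27a + 9b + 3c + d = 86
  216a + 36b + 6c + d = 875
  343a + 49b + 7c + d = 1434
Solving the system yields a = 5, b = -6, c = 2, d = -1.
So q(u) = 5u^3 - 6u^2 + 2u - 1.
Check: q(7) = 1434. ✓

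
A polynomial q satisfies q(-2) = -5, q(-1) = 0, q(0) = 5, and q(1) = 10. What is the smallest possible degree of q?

1

Forward differences of the values at t = -2, -1, 0, 1:
  q  : -5  0  5  10
  Δ  : 5  5  5
  Δ^2: 0  0
  Δ^3: 0
The first differences are constant (5) and nonzero, while all higher differences vanish, so the minimal degree is 1.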